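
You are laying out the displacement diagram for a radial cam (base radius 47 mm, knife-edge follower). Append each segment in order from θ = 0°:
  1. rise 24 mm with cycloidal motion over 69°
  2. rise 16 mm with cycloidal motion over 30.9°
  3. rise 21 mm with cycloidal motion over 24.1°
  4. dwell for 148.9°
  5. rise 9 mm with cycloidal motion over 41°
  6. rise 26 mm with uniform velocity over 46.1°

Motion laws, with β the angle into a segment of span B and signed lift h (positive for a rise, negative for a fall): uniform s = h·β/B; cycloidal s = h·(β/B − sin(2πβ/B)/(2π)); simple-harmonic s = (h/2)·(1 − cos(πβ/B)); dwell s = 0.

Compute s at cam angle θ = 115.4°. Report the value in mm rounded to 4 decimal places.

seg 1 [0°–69°] cycloidal, h=24: full span → s += 24 → s = 24.0000
seg 2 [69°–99.9°] cycloidal, h=16: full span → s += 16 → s = 40.0000
seg 3 [99.9°–124°] cycloidal, h=21: θ=115.4° here. β=15.5, B=24.1. 21·(0.6432 − sin(2π·0.6432)/(2π)) = 16.1232 → s = 56.1232

56.1232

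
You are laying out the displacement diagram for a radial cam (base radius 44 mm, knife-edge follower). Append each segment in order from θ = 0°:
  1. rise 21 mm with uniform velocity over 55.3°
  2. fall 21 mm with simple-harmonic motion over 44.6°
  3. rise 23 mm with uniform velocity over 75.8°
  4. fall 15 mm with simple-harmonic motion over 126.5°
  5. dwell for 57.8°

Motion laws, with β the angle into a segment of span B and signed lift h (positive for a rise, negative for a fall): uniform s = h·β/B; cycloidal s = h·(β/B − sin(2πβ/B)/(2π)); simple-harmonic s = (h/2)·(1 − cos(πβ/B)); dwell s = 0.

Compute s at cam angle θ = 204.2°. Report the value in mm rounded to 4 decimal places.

seg 1 [0°–55.3°] uniform, h=21: full span → s += 21 → s = 21.0000
seg 2 [55.3°–99.9°] simple-harmonic, h=-21: full span → s += -21 → s = 0.0000
seg 3 [99.9°–175.7°] uniform, h=23: full span → s += 23 → s = 23.0000
seg 4 [175.7°–302.2°] simple-harmonic, h=-15: θ=204.2° here. β=28.5, B=126.5. -15/2·(1 − cos(π·0.2253)) = -1.8015 → s = 21.1985

21.1985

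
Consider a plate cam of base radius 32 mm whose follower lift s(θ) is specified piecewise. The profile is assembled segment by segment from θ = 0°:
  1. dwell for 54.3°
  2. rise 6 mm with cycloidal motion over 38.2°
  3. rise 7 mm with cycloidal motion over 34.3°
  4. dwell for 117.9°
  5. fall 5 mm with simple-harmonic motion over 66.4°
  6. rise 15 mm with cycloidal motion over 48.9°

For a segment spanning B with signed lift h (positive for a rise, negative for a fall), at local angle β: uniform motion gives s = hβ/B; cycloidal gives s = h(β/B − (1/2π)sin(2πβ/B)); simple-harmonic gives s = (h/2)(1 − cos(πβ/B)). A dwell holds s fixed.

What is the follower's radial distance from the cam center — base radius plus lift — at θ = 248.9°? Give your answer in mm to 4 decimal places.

seg 1 [0°–54.3°] dwell: s stays 0.0000
seg 2 [54.3°–92.5°] cycloidal, h=6: full span → s += 6 → s = 6.0000
seg 3 [92.5°–126.8°] cycloidal, h=7: full span → s += 7 → s = 13.0000
seg 4 [126.8°–244.7°] dwell: s stays 13.0000
seg 5 [244.7°–311.1°] simple-harmonic, h=-5: θ=248.9° here. β=4.2, B=66.4. -5/2·(1 − cos(π·0.0633)) = -0.0492 → s = 12.9508
radial distance = base radius + s = 32 + 12.9508 = 44.9508

44.9508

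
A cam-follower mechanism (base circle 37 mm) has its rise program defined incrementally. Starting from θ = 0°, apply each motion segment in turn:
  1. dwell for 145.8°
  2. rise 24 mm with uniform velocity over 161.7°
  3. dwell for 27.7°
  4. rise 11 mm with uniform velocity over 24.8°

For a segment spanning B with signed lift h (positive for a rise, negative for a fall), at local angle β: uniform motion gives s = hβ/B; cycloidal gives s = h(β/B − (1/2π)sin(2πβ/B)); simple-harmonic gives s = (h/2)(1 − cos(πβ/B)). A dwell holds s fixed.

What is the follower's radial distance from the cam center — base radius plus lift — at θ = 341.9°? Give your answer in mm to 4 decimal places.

seg 1 [0°–145.8°] dwell: s stays 0.0000
seg 2 [145.8°–307.5°] uniform, h=24: full span → s += 24 → s = 24.0000
seg 3 [307.5°–335.2°] dwell: s stays 24.0000
seg 4 [335.2°–360°] uniform, h=11: θ=341.9° here. β=6.7, B=24.8. 11·6.7/24.8 = 2.9718 → s = 26.9718
radial distance = base radius + s = 37 + 26.9718 = 63.9718

63.9718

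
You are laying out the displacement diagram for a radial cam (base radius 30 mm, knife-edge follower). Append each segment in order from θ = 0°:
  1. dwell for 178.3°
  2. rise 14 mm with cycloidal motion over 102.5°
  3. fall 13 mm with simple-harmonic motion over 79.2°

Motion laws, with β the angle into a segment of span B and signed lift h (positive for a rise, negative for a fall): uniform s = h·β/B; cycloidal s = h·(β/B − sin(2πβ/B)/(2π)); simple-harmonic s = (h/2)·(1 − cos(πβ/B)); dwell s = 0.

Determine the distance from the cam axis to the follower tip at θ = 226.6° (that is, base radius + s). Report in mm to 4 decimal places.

seg 1 [0°–178.3°] dwell: s stays 0.0000
seg 2 [178.3°–280.8°] cycloidal, h=14: θ=226.6° here. β=48.3, B=102.5. 14·(0.4712 − sin(2π·0.4712)/(2π)) = 6.1963 → s = 6.1963
radial distance = base radius + s = 30 + 6.1963 = 36.1963

36.1963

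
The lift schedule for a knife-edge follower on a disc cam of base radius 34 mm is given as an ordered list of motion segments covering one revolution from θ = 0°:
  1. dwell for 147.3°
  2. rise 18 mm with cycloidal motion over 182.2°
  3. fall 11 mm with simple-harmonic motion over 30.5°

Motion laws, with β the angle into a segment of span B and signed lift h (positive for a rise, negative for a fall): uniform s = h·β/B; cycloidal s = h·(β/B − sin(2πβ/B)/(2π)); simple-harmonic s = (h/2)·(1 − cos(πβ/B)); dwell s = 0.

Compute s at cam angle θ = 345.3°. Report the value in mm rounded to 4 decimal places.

seg 1 [0°–147.3°] dwell: s stays 0.0000
seg 2 [147.3°–329.5°] cycloidal, h=18: full span → s += 18 → s = 18.0000
seg 3 [329.5°–360°] simple-harmonic, h=-11: θ=345.3° here. β=15.8, B=30.5. -11/2·(1 − cos(π·0.5180)) = -5.8114 → s = 12.1886

12.1886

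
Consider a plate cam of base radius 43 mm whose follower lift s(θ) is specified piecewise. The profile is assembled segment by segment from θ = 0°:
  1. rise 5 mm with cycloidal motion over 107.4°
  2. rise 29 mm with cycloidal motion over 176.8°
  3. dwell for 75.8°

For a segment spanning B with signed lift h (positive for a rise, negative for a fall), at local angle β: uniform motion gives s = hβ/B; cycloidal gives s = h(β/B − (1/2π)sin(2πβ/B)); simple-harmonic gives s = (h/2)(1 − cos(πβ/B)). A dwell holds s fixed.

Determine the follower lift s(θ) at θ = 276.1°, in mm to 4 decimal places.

seg 1 [0°–107.4°] cycloidal, h=5: full span → s += 5 → s = 5.0000
seg 2 [107.4°–284.2°] cycloidal, h=29: θ=276.1° here. β=168.7, B=176.8. 29·(0.9542 − sin(2π·0.9542)/(2π)) = 28.9817 → s = 33.9817

33.9817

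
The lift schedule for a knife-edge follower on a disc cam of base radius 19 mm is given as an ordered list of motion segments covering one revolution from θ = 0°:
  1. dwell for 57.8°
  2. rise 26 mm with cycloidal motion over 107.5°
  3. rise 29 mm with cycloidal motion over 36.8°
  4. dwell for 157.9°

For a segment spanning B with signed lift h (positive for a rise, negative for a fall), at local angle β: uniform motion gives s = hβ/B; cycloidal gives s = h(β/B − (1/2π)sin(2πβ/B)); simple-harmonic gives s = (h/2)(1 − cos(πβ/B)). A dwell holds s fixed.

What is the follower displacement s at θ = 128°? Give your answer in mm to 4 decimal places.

seg 1 [0°–57.8°] dwell: s stays 0.0000
seg 2 [57.8°–165.3°] cycloidal, h=26: θ=128° here. β=70.2, B=107.5. 26·(0.6530 − sin(2π·0.6530)/(2π)) = 20.3719 → s = 20.3719

20.3719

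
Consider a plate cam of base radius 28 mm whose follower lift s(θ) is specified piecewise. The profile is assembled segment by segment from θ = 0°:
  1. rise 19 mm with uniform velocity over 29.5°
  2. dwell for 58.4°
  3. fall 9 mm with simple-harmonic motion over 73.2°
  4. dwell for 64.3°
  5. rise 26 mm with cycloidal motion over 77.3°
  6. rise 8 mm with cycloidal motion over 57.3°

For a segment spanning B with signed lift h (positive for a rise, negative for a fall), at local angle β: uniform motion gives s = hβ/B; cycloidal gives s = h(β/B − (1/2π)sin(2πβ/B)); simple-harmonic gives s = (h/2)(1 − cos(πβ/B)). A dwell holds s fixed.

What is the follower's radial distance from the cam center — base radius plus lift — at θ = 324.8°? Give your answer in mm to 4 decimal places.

seg 1 [0°–29.5°] uniform, h=19: full span → s += 19 → s = 19.0000
seg 2 [29.5°–87.9°] dwell: s stays 19.0000
seg 3 [87.9°–161.1°] simple-harmonic, h=-9: full span → s += -9 → s = 10.0000
seg 4 [161.1°–225.4°] dwell: s stays 10.0000
seg 5 [225.4°–302.7°] cycloidal, h=26: full span → s += 26 → s = 36.0000
seg 6 [302.7°–360°] cycloidal, h=8: θ=324.8° here. β=22.1, B=57.3. 8·(0.3857 − sin(2π·0.3857)/(2π)) = 2.2477 → s = 38.2477
radial distance = base radius + s = 28 + 38.2477 = 66.2477

66.2477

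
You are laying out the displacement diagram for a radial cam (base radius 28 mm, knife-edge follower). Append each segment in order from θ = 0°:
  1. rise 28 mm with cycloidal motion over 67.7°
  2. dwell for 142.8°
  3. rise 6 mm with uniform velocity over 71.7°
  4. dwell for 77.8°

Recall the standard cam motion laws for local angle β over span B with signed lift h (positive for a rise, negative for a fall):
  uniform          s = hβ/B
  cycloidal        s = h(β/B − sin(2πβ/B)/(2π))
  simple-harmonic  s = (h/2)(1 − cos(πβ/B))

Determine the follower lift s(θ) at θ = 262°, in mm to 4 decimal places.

seg 1 [0°–67.7°] cycloidal, h=28: full span → s += 28 → s = 28.0000
seg 2 [67.7°–210.5°] dwell: s stays 28.0000
seg 3 [210.5°–282.2°] uniform, h=6: θ=262° here. β=51.5, B=71.7. 6·51.5/71.7 = 4.3096 → s = 32.3096

32.3096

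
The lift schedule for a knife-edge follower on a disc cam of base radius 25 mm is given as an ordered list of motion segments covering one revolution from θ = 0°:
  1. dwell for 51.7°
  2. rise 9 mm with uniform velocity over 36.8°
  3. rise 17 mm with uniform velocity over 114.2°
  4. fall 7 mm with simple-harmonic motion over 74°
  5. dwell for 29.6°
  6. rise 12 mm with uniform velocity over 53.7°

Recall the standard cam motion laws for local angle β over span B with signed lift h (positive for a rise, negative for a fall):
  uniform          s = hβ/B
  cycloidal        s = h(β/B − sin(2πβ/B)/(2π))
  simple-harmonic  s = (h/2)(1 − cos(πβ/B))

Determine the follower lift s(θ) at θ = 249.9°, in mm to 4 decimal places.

seg 1 [0°–51.7°] dwell: s stays 0.0000
seg 2 [51.7°–88.5°] uniform, h=9: full span → s += 9 → s = 9.0000
seg 3 [88.5°–202.7°] uniform, h=17: full span → s += 17 → s = 26.0000
seg 4 [202.7°–276.7°] simple-harmonic, h=-7: θ=249.9° here. β=47.2, B=74. -7/2·(1 − cos(π·0.6378)) = -4.9687 → s = 21.0313

21.0313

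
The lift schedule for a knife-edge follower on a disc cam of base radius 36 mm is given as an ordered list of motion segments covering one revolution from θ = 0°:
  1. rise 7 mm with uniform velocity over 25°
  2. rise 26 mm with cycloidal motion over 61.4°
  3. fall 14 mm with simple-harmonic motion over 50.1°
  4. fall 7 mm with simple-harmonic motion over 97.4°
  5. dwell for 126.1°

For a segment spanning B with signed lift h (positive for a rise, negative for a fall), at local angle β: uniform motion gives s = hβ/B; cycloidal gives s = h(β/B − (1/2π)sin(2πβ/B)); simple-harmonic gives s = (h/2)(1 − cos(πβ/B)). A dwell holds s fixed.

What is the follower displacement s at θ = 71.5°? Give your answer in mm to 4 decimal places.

seg 1 [0°–25°] uniform, h=7: full span → s += 7 → s = 7.0000
seg 2 [25°–86.4°] cycloidal, h=26: θ=71.5° here. β=46.5, B=61.4. 26·(0.7573 − sin(2π·0.7573)/(2π)) = 23.8242 → s = 30.8242

30.8242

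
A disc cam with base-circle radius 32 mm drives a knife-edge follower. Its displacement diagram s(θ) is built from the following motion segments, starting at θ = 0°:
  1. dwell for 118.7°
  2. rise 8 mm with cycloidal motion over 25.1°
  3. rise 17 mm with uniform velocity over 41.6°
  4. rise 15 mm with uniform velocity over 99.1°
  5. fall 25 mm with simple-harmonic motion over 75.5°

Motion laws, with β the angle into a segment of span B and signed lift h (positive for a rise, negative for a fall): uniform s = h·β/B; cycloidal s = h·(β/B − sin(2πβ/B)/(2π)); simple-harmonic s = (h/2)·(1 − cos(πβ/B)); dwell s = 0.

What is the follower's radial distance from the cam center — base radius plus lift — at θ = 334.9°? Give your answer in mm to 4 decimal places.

seg 1 [0°–118.7°] dwell: s stays 0.0000
seg 2 [118.7°–143.8°] cycloidal, h=8: full span → s += 8 → s = 8.0000
seg 3 [143.8°–185.4°] uniform, h=17: full span → s += 17 → s = 25.0000
seg 4 [185.4°–284.5°] uniform, h=15: full span → s += 15 → s = 40.0000
seg 5 [284.5°–360°] simple-harmonic, h=-25: θ=334.9° here. β=50.4, B=75.5. -25/2·(1 − cos(π·0.6675)) = -18.7800 → s = 21.2200
radial distance = base radius + s = 32 + 21.2200 = 53.2200

53.2200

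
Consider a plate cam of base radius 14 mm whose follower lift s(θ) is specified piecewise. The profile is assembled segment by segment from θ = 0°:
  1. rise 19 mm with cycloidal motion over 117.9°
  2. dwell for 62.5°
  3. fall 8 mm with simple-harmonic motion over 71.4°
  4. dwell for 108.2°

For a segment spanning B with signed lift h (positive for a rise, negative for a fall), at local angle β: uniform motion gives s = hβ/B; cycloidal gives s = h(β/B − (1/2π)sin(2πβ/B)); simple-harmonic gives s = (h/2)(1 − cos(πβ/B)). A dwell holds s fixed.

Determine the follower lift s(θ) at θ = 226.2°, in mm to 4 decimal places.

seg 1 [0°–117.9°] cycloidal, h=19: full span → s += 19 → s = 19.0000
seg 2 [117.9°–180.4°] dwell: s stays 19.0000
seg 3 [180.4°–251.8°] simple-harmonic, h=-8: θ=226.2° here. β=45.8, B=71.4. -8/2·(1 − cos(π·0.6415)) = -5.7197 → s = 13.2803

13.2803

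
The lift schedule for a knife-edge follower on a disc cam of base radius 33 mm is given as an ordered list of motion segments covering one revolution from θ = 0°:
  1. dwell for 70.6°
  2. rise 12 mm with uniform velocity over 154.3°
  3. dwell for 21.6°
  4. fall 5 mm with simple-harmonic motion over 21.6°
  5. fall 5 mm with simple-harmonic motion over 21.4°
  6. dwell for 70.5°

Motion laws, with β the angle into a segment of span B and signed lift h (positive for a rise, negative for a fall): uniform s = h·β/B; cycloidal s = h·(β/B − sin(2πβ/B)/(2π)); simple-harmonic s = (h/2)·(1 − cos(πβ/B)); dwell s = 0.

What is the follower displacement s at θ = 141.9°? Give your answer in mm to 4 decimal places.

seg 1 [0°–70.6°] dwell: s stays 0.0000
seg 2 [70.6°–224.9°] uniform, h=12: θ=141.9° here. β=71.3, B=154.3. 12·71.3/154.3 = 5.5450 → s = 5.5450

5.5450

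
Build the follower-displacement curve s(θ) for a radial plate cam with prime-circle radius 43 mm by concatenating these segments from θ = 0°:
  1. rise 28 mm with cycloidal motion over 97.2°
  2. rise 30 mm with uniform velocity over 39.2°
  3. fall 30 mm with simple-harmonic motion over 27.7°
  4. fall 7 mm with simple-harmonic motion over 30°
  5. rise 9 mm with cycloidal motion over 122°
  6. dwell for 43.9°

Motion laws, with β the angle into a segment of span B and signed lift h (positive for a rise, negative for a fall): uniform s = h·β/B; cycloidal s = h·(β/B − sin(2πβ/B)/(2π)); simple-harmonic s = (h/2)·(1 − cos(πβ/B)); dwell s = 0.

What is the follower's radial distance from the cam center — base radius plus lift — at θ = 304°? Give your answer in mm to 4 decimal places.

seg 1 [0°–97.2°] cycloidal, h=28: full span → s += 28 → s = 28.0000
seg 2 [97.2°–136.4°] uniform, h=30: full span → s += 30 → s = 58.0000
seg 3 [136.4°–164.1°] simple-harmonic, h=-30: full span → s += -30 → s = 28.0000
seg 4 [164.1°–194.1°] simple-harmonic, h=-7: full span → s += -7 → s = 21.0000
seg 5 [194.1°–316.1°] cycloidal, h=9: θ=304° here. β=109.9, B=122. 9·(0.9008 − sin(2π·0.9008)/(2π)) = 8.9433 → s = 29.9433
radial distance = base radius + s = 43 + 29.9433 = 72.9433

72.9433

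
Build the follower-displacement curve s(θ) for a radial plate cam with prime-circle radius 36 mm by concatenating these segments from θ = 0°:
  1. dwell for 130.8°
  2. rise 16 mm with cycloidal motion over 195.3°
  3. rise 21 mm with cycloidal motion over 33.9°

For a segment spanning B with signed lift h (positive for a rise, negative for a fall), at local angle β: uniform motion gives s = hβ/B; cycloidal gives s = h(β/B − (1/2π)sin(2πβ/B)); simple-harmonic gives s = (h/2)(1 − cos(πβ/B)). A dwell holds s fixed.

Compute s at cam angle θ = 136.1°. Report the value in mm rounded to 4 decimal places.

seg 1 [0°–130.8°] dwell: s stays 0.0000
seg 2 [130.8°–326.1°] cycloidal, h=16: θ=136.1° here. β=5.3, B=195.3. 16·(0.0271 − sin(2π·0.0271)/(2π)) = 0.0021 → s = 0.0021

0.0021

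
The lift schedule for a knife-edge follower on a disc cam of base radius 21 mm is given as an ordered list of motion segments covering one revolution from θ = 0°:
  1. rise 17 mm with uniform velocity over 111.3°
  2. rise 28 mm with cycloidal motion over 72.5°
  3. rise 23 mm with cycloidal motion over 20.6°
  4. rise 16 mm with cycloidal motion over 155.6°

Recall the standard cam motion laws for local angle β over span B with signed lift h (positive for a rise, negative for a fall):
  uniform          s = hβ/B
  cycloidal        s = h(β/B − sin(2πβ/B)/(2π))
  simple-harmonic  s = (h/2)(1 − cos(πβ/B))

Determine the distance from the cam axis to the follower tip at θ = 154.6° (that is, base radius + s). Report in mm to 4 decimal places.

seg 1 [0°–111.3°] uniform, h=17: full span → s += 17 → s = 17.0000
seg 2 [111.3°–183.8°] cycloidal, h=28: θ=154.6° here. β=43.3, B=72.5. 28·(0.5972 − sin(2π·0.5972)/(2π)) = 19.2792 → s = 36.2792
radial distance = base radius + s = 21 + 36.2792 = 57.2792

57.2792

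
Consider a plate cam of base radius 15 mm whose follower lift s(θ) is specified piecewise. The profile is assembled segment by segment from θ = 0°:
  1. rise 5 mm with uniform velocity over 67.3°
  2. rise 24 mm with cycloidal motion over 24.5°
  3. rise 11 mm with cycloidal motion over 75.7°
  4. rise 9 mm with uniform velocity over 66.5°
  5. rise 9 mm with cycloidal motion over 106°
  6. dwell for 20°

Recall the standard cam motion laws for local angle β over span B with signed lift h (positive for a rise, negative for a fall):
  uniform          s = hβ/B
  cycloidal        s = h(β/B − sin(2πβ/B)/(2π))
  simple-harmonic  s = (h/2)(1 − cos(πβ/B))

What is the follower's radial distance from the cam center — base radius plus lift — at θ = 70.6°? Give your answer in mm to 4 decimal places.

seg 1 [0°–67.3°] uniform, h=5: full span → s += 5 → s = 5.0000
seg 2 [67.3°–91.8°] cycloidal, h=24: θ=70.6° here. β=3.3, B=24.5. 24·(0.1347 − sin(2π·0.1347)/(2π)) = 0.3723 → s = 5.3723
radial distance = base radius + s = 15 + 5.3723 = 20.3723

20.3723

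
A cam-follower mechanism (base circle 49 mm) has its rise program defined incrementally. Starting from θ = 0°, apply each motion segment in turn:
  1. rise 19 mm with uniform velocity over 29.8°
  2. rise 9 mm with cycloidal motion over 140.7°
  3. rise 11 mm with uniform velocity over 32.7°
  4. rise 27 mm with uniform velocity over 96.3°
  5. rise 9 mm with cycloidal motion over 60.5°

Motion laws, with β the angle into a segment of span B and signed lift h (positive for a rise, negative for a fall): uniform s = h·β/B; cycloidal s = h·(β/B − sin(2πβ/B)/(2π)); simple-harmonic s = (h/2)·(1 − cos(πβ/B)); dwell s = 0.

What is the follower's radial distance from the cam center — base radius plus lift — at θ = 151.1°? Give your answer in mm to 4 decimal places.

seg 1 [0°–29.8°] uniform, h=19: full span → s += 19 → s = 19.0000
seg 2 [29.8°–170.5°] cycloidal, h=9: θ=151.1° here. β=121.3, B=140.7. 9·(0.8621 − sin(2π·0.8621)/(2π)) = 8.8505 → s = 27.8505
radial distance = base radius + s = 49 + 27.8505 = 76.8505

76.8505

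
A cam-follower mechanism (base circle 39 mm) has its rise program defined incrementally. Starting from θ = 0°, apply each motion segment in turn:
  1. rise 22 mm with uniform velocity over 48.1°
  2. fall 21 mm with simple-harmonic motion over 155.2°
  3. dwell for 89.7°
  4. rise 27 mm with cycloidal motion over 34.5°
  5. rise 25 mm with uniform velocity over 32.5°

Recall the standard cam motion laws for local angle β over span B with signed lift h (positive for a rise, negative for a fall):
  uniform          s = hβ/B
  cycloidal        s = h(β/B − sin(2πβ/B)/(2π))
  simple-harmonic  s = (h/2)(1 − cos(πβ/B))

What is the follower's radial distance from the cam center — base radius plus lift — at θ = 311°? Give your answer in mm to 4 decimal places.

seg 1 [0°–48.1°] uniform, h=22: full span → s += 22 → s = 22.0000
seg 2 [48.1°–203.3°] simple-harmonic, h=-21: full span → s += -21 → s = 1.0000
seg 3 [203.3°–293°] dwell: s stays 1.0000
seg 4 [293°–327.5°] cycloidal, h=27: θ=311° here. β=18, B=34.5. 27·(0.5217 − sin(2π·0.5217)/(2π)) = 14.6721 → s = 15.6721
radial distance = base radius + s = 39 + 15.6721 = 54.6721

54.6721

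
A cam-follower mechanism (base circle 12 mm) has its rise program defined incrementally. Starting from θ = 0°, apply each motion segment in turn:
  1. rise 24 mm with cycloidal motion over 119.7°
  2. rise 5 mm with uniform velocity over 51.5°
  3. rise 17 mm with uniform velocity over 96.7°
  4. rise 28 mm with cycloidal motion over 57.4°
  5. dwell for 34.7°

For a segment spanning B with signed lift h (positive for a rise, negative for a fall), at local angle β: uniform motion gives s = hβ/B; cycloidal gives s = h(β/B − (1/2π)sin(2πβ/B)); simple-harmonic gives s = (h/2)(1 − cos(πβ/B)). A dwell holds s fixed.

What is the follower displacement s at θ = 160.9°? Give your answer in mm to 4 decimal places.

seg 1 [0°–119.7°] cycloidal, h=24: full span → s += 24 → s = 24.0000
seg 2 [119.7°–171.2°] uniform, h=5: θ=160.9° here. β=41.2, B=51.5. 5·41.2/51.5 = 4.0000 → s = 28.0000

28.0000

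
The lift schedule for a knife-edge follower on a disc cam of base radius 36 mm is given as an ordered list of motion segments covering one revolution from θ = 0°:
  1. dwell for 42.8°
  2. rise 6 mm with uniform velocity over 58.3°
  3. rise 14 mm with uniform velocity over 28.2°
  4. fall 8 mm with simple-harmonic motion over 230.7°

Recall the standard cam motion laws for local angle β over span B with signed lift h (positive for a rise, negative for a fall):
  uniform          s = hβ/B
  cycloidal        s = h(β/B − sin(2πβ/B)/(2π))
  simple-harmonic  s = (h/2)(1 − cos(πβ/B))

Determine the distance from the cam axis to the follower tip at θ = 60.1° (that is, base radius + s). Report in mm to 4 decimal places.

seg 1 [0°–42.8°] dwell: s stays 0.0000
seg 2 [42.8°–101.1°] uniform, h=6: θ=60.1° here. β=17.3, B=58.3. 6·17.3/58.3 = 1.7804 → s = 1.7804
radial distance = base radius + s = 36 + 1.7804 = 37.7804

37.7804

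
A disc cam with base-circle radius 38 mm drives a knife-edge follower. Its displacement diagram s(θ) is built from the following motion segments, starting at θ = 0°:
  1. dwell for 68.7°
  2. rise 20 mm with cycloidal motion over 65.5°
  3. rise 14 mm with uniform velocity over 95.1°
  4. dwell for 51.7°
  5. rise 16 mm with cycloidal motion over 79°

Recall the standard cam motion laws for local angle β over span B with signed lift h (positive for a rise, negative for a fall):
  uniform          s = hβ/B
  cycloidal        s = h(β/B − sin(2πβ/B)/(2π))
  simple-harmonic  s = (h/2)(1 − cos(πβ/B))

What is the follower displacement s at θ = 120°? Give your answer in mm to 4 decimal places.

seg 1 [0°–68.7°] dwell: s stays 0.0000
seg 2 [68.7°–134.2°] cycloidal, h=20: θ=120° here. β=51.3, B=65.5. 20·(0.7832 − sin(2π·0.7832)/(2π)) = 18.7782 → s = 18.7782

18.7782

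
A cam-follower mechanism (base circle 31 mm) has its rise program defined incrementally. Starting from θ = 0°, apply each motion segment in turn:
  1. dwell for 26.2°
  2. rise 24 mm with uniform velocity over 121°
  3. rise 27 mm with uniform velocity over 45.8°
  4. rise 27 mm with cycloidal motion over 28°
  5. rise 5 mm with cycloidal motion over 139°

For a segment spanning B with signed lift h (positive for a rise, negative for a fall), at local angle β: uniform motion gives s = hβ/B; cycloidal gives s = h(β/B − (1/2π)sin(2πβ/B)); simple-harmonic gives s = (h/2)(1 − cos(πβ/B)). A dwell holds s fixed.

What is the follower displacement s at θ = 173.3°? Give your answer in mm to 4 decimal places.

seg 1 [0°–26.2°] dwell: s stays 0.0000
seg 2 [26.2°–147.2°] uniform, h=24: full span → s += 24 → s = 24.0000
seg 3 [147.2°–193°] uniform, h=27: θ=173.3° here. β=26.1, B=45.8. 27·26.1/45.8 = 15.3865 → s = 39.3865

39.3865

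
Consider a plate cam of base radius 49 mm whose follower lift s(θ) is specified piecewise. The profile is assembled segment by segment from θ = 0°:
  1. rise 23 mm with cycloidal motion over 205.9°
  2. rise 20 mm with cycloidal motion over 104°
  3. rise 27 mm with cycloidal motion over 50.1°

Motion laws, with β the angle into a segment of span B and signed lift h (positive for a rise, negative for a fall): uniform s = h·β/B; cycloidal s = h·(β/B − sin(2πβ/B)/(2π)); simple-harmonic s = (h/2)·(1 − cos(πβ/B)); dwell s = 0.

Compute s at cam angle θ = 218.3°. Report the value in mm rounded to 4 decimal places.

seg 1 [0°–205.9°] cycloidal, h=23: full span → s += 23 → s = 23.0000
seg 2 [205.9°–309.9°] cycloidal, h=20: θ=218.3° here. β=12.4, B=104. 20·(0.1192 − sin(2π·0.1192)/(2π)) = 0.2169 → s = 23.2169

23.2169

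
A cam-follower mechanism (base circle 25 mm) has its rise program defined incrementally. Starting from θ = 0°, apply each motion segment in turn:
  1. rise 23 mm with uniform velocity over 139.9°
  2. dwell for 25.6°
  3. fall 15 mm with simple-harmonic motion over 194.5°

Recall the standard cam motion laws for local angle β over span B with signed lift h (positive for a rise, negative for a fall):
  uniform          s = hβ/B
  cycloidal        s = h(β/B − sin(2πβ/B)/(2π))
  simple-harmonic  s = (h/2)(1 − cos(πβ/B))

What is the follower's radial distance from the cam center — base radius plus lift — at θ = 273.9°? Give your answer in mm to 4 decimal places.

seg 1 [0°–139.9°] uniform, h=23: full span → s += 23 → s = 23.0000
seg 2 [139.9°–165.5°] dwell: s stays 23.0000
seg 3 [165.5°–360°] simple-harmonic, h=-15: θ=273.9° here. β=108.4, B=194.5. -15/2·(1 − cos(π·0.5573)) = -8.8434 → s = 14.1566
radial distance = base radius + s = 25 + 14.1566 = 39.1566

39.1566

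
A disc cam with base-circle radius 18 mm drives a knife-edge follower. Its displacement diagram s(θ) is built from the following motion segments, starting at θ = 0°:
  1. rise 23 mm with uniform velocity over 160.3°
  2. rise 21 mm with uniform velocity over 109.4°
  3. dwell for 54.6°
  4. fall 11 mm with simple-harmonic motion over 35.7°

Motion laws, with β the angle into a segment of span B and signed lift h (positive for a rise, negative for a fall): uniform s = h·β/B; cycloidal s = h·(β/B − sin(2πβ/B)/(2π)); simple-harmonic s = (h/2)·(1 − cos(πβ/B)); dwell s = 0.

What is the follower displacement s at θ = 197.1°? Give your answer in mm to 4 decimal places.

seg 1 [0°–160.3°] uniform, h=23: full span → s += 23 → s = 23.0000
seg 2 [160.3°–269.7°] uniform, h=21: θ=197.1° here. β=36.8, B=109.4. 21·36.8/109.4 = 7.0640 → s = 30.0640

30.0640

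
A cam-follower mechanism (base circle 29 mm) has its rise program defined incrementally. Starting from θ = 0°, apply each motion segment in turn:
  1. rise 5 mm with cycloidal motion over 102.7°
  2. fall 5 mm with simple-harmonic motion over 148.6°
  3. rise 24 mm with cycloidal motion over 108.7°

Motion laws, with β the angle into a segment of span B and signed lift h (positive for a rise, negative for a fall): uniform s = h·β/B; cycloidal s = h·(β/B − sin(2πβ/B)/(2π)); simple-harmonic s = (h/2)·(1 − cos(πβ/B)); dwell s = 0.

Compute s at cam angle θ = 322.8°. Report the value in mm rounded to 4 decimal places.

seg 1 [0°–102.7°] cycloidal, h=5: full span → s += 5 → s = 5.0000
seg 2 [102.7°–251.3°] simple-harmonic, h=-5: full span → s += -5 → s = 0.0000
seg 3 [251.3°–360°] cycloidal, h=24: θ=322.8° here. β=71.5, B=108.7. 24·(0.6578 − sin(2π·0.6578)/(2π)) = 18.9827 → s = 18.9827

18.9827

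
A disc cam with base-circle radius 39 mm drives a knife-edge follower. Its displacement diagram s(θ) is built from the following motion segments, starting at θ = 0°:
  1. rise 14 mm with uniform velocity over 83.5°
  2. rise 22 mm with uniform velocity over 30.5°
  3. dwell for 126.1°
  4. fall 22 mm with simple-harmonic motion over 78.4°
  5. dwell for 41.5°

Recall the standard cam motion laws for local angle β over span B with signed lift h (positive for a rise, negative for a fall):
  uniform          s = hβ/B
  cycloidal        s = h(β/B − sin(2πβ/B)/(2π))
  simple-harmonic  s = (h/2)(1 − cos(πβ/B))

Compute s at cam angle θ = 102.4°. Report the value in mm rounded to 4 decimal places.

seg 1 [0°–83.5°] uniform, h=14: full span → s += 14 → s = 14.0000
seg 2 [83.5°–114°] uniform, h=22: θ=102.4° here. β=18.9, B=30.5. 22·18.9/30.5 = 13.6328 → s = 27.6328

27.6328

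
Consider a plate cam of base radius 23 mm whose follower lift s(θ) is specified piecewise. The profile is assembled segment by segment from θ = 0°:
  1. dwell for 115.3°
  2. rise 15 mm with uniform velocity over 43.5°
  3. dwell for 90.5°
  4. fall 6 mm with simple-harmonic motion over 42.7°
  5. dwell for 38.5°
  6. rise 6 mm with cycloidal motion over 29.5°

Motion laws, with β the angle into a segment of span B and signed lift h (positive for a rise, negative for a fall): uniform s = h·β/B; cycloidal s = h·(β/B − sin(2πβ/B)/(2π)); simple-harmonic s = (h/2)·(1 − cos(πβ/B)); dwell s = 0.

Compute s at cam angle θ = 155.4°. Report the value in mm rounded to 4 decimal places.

seg 1 [0°–115.3°] dwell: s stays 0.0000
seg 2 [115.3°–158.8°] uniform, h=15: θ=155.4° here. β=40.1, B=43.5. 15·40.1/43.5 = 13.8276 → s = 13.8276

13.8276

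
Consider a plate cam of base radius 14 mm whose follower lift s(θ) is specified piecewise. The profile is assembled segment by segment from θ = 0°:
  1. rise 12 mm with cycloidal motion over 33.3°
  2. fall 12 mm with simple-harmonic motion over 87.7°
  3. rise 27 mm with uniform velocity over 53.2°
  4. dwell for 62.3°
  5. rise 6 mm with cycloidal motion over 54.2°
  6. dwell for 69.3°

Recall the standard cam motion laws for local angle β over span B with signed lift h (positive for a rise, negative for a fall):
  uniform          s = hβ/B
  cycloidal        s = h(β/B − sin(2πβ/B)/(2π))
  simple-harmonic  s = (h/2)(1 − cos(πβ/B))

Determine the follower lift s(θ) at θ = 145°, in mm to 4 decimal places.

seg 1 [0°–33.3°] cycloidal, h=12: full span → s += 12 → s = 12.0000
seg 2 [33.3°–121°] simple-harmonic, h=-12: full span → s += -12 → s = 0.0000
seg 3 [121°–174.2°] uniform, h=27: θ=145° here. β=24, B=53.2. 27·24/53.2 = 12.1805 → s = 12.1805

12.1805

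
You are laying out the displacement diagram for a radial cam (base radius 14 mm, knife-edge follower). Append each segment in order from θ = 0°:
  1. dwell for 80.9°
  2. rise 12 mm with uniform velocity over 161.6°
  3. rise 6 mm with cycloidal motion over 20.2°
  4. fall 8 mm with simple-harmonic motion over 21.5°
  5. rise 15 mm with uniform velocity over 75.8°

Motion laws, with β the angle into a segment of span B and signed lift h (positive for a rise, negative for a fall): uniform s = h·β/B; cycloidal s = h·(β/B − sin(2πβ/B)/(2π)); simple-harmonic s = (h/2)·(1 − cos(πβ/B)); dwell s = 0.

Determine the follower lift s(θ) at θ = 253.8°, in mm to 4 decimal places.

seg 1 [0°–80.9°] dwell: s stays 0.0000
seg 2 [80.9°–242.5°] uniform, h=12: full span → s += 12 → s = 12.0000
seg 3 [242.5°–262.7°] cycloidal, h=6: θ=253.8° here. β=11.3, B=20.2. 6·(0.5594 − sin(2π·0.5594)/(2π)) = 3.7047 → s = 15.7047

15.7047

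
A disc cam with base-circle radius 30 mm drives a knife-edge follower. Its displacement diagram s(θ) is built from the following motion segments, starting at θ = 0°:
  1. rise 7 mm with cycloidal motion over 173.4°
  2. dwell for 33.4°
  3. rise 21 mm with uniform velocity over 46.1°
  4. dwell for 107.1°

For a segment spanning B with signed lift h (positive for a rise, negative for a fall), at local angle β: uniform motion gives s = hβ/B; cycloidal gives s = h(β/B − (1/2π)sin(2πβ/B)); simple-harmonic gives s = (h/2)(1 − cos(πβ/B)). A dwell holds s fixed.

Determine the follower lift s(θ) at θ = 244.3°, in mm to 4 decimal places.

seg 1 [0°–173.4°] cycloidal, h=7: full span → s += 7 → s = 7.0000
seg 2 [173.4°–206.8°] dwell: s stays 7.0000
seg 3 [206.8°–252.9°] uniform, h=21: θ=244.3° here. β=37.5, B=46.1. 21·37.5/46.1 = 17.0824 → s = 24.0824

24.0824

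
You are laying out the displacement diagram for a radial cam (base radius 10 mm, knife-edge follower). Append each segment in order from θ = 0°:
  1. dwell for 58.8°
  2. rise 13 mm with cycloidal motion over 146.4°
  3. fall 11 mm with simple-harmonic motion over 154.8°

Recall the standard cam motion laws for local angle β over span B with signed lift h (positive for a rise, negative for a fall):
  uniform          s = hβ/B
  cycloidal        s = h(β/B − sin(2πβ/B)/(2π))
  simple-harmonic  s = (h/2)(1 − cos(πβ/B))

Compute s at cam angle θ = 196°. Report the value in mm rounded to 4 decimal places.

seg 1 [0°–58.8°] dwell: s stays 0.0000
seg 2 [58.8°–205.2°] cycloidal, h=13: θ=196° here. β=137.2, B=146.4. 13·(0.9372 − sin(2π·0.9372)/(2π)) = 12.9789 → s = 12.9789

12.9789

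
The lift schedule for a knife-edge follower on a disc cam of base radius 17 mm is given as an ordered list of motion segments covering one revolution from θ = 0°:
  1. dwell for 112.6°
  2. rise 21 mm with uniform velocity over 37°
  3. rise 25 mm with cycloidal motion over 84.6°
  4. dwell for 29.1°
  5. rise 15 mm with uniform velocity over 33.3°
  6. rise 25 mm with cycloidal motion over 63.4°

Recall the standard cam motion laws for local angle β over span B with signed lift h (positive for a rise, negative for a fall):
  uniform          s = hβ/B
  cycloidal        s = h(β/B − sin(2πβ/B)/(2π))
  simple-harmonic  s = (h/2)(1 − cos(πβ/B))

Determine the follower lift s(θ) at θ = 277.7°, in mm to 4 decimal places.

seg 1 [0°–112.6°] dwell: s stays 0.0000
seg 2 [112.6°–149.6°] uniform, h=21: full span → s += 21 → s = 21.0000
seg 3 [149.6°–234.2°] cycloidal, h=25: full span → s += 25 → s = 46.0000
seg 4 [234.2°–263.3°] dwell: s stays 46.0000
seg 5 [263.3°–296.6°] uniform, h=15: θ=277.7° here. β=14.4, B=33.3. 15·14.4/33.3 = 6.4865 → s = 52.4865

52.4865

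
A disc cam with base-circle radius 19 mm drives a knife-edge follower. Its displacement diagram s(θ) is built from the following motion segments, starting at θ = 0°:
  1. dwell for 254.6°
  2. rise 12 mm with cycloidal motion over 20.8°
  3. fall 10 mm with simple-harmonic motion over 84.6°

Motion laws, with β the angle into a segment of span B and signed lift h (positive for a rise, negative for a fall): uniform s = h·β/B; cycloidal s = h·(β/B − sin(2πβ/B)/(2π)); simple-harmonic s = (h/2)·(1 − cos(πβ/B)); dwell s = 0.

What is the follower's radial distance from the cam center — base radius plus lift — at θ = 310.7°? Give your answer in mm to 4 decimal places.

seg 1 [0°–254.6°] dwell: s stays 0.0000
seg 2 [254.6°–275.4°] cycloidal, h=12: full span → s += 12 → s = 12.0000
seg 3 [275.4°–360°] simple-harmonic, h=-10: θ=310.7° here. β=35.3, B=84.6. -10/2·(1 − cos(π·0.4173)) = -3.7149 → s = 8.2851
radial distance = base radius + s = 19 + 8.2851 = 27.2851

27.2851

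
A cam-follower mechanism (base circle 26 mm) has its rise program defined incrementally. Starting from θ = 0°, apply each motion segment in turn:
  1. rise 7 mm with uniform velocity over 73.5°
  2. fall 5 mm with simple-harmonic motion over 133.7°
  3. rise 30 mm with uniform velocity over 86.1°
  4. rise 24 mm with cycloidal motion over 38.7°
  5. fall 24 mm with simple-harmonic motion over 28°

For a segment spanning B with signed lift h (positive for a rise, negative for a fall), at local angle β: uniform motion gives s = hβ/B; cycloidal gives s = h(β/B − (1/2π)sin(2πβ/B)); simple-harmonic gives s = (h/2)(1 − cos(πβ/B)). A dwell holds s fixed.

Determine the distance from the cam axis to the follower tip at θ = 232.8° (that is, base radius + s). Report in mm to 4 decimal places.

seg 1 [0°–73.5°] uniform, h=7: full span → s += 7 → s = 7.0000
seg 2 [73.5°–207.2°] simple-harmonic, h=-5: full span → s += -5 → s = 2.0000
seg 3 [207.2°–293.3°] uniform, h=30: θ=232.8° here. β=25.6, B=86.1. 30·25.6/86.1 = 8.9199 → s = 10.9199
radial distance = base radius + s = 26 + 10.9199 = 36.9199

36.9199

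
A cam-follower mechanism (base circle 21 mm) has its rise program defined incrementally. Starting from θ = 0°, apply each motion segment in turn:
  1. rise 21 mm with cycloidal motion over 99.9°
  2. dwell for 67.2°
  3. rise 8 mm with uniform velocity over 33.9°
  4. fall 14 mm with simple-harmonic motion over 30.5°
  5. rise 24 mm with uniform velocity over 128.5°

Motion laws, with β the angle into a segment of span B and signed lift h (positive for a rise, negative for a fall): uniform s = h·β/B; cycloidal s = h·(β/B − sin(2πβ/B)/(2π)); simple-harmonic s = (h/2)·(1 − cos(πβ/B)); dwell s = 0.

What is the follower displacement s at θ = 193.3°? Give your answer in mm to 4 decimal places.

seg 1 [0°–99.9°] cycloidal, h=21: full span → s += 21 → s = 21.0000
seg 2 [99.9°–167.1°] dwell: s stays 21.0000
seg 3 [167.1°–201°] uniform, h=8: θ=193.3° here. β=26.2, B=33.9. 8·26.2/33.9 = 6.1829 → s = 27.1829

27.1829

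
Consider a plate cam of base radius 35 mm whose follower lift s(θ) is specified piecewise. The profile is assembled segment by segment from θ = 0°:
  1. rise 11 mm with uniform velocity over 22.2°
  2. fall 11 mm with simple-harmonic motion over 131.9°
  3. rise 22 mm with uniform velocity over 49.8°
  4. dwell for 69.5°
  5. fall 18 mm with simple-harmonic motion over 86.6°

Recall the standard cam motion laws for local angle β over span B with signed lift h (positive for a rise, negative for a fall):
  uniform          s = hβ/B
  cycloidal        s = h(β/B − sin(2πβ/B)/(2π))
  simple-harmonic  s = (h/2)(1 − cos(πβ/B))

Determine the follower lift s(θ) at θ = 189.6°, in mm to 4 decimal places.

seg 1 [0°–22.2°] uniform, h=11: full span → s += 11 → s = 11.0000
seg 2 [22.2°–154.1°] simple-harmonic, h=-11: full span → s += -11 → s = 0.0000
seg 3 [154.1°–203.9°] uniform, h=22: θ=189.6° here. β=35.5, B=49.8. 22·35.5/49.8 = 15.6827 → s = 15.6827

15.6827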